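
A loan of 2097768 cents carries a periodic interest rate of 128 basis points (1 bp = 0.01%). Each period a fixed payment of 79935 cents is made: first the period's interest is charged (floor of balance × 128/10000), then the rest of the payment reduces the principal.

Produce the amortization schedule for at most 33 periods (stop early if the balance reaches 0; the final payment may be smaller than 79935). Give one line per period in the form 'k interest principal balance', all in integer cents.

1. interest=⌊2097768·128/10000⌋=26851; principal=79935-26851=53084; balance=2097768-53084=2044684
2. interest=⌊2044684·128/10000⌋=26171; principal=79935-26171=53764; balance=2044684-53764=1990920
3. interest=⌊1990920·128/10000⌋=25483; principal=79935-25483=54452; balance=1990920-54452=1936468
4. interest=⌊1936468·128/10000⌋=24786; principal=79935-24786=55149; balance=1936468-55149=1881319
5. interest=⌊1881319·128/10000⌋=24080; principal=79935-24080=55855; balance=1881319-55855=1825464
6. interest=⌊1825464·128/10000⌋=23365; principal=79935-23365=56570; balance=1825464-56570=1768894
7. interest=⌊1768894·128/10000⌋=22641; principal=79935-22641=57294; balance=1768894-57294=1711600
8. interest=⌊1711600·128/10000⌋=21908; principal=79935-21908=58027; balance=1711600-58027=1653573
9. interest=⌊1653573·128/10000⌋=21165; principal=79935-21165=58770; balance=1653573-58770=1594803
10. interest=⌊1594803·128/10000⌋=20413; principal=79935-20413=59522; balance=1594803-59522=1535281
11. interest=⌊1535281·128/10000⌋=19651; principal=79935-19651=60284; balance=1535281-60284=1474997
12. interest=⌊1474997·128/10000⌋=18879; principal=79935-18879=61056; balance=1474997-61056=1413941
13. interest=⌊1413941·128/10000⌋=18098; principal=79935-18098=61837; balance=1413941-61837=1352104
14. interest=⌊1352104·128/10000⌋=17306; principal=79935-17306=62629; balance=1352104-62629=1289475
15. interest=⌊1289475·128/10000⌋=16505; principal=79935-16505=63430; balance=1289475-63430=1226045
16. interest=⌊1226045·128/10000⌋=15693; principal=79935-15693=64242; balance=1226045-64242=1161803
17. interest=⌊1161803·128/10000⌋=14871; principal=79935-14871=65064; balance=1161803-65064=1096739
18. interest=⌊1096739·128/10000⌋=14038; principal=79935-14038=65897; balance=1096739-65897=1030842
19. interest=⌊1030842·128/10000⌋=13194; principal=79935-13194=66741; balance=1030842-66741=964101
20. interest=⌊964101·128/10000⌋=12340; principal=79935-12340=67595; balance=964101-67595=896506
21. interest=⌊896506·128/10000⌋=11475; principal=79935-11475=68460; balance=896506-68460=828046
22. interest=⌊828046·128/10000⌋=10598; principal=79935-10598=69337; balance=828046-69337=758709
23. interest=⌊758709·128/10000⌋=9711; principal=79935-9711=70224; balance=758709-70224=688485
24. interest=⌊688485·128/10000⌋=8812; principal=79935-8812=71123; balance=688485-71123=617362
25. interest=⌊617362·128/10000⌋=7902; principal=79935-7902=72033; balance=617362-72033=545329
26. interest=⌊545329·128/10000⌋=6980; principal=79935-6980=72955; balance=545329-72955=472374
27. interest=⌊472374·128/10000⌋=6046; principal=79935-6046=73889; balance=472374-73889=398485
28. interest=⌊398485·128/10000⌋=5100; principal=79935-5100=74835; balance=398485-74835=323650
29. interest=⌊323650·128/10000⌋=4142; principal=79935-4142=75793; balance=323650-75793=247857
30. interest=⌊247857·128/10000⌋=3172; principal=79935-3172=76763; balance=247857-76763=171094
31. interest=⌊171094·128/10000⌋=2190; principal=79935-2190=77745; balance=171094-77745=93349
32. interest=⌊93349·128/10000⌋=1194; principal=79935-1194=78741; balance=93349-78741=14608
33. interest=⌊14608·128/10000⌋=186; principal=min(79935-186,14608)=14608; balance=14608-14608=0

1 26851 53084 2044684
2 26171 53764 1990920
3 25483 54452 1936468
4 24786 55149 1881319
5 24080 55855 1825464
6 23365 56570 1768894
7 22641 57294 1711600
8 21908 58027 1653573
9 21165 58770 1594803
10 20413 59522 1535281
11 19651 60284 1474997
12 18879 61056 1413941
13 18098 61837 1352104
14 17306 62629 1289475
15 16505 63430 1226045
16 15693 64242 1161803
17 14871 65064 1096739
18 14038 65897 1030842
19 13194 66741 964101
20 12340 67595 896506
21 11475 68460 828046
22 10598 69337 758709
23 9711 70224 688485
24 8812 71123 617362
25 7902 72033 545329
26 6980 72955 472374
27 6046 73889 398485
28 5100 74835 323650
29 4142 75793 247857
30 3172 76763 171094
31 2190 77745 93349
32 1194 78741 14608
33 186 14608 0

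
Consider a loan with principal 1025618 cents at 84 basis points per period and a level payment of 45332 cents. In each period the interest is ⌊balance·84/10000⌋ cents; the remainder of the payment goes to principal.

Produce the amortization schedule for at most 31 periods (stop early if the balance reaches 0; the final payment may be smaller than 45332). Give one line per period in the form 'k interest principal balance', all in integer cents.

1. interest=⌊1025618·84/10000⌋=8615; principal=45332-8615=36717; balance=1025618-36717=988901
2. interest=⌊988901·84/10000⌋=8306; principal=45332-8306=37026; balance=988901-37026=951875
3. interest=⌊951875·84/10000⌋=7995; principal=45332-7995=37337; balance=951875-37337=914538
4. interest=⌊914538·84/10000⌋=7682; principal=45332-7682=37650; balance=914538-37650=876888
5. interest=⌊876888·84/10000⌋=7365; principal=45332-7365=37967; balance=876888-37967=838921
6. interest=⌊838921·84/10000⌋=7046; principal=45332-7046=38286; balance=838921-38286=800635
7. interest=⌊800635·84/10000⌋=6725; principal=45332-6725=38607; balance=800635-38607=762028
8. interest=⌊762028·84/10000⌋=6401; principal=45332-6401=38931; balance=762028-38931=723097
9. interest=⌊723097·84/10000⌋=6074; principal=45332-6074=39258; balance=723097-39258=683839
10. interest=⌊683839·84/10000⌋=5744; principal=45332-5744=39588; balance=683839-39588=644251
11. interest=⌊644251·84/10000⌋=5411; principal=45332-5411=39921; balance=644251-39921=604330
12. interest=⌊604330·84/10000⌋=5076; principal=45332-5076=40256; balance=604330-40256=564074
13. interest=⌊564074·84/10000⌋=4738; principal=45332-4738=40594; balance=564074-40594=523480
14. interest=⌊523480·84/10000⌋=4397; principal=45332-4397=40935; balance=523480-40935=482545
15. interest=⌊482545·84/10000⌋=4053; principal=45332-4053=41279; balance=482545-41279=441266
16. interest=⌊441266·84/10000⌋=3706; principal=45332-3706=41626; balance=441266-41626=399640
17. interest=⌊399640·84/10000⌋=3356; principal=45332-3356=41976; balance=399640-41976=357664
18. interest=⌊357664·84/10000⌋=3004; principal=45332-3004=42328; balance=357664-42328=315336
19. interest=⌊315336·84/10000⌋=2648; principal=45332-2648=42684; balance=315336-42684=272652
20. interest=⌊272652·84/10000⌋=2290; principal=45332-2290=43042; balance=272652-43042=229610
21. interest=⌊229610·84/10000⌋=1928; principal=45332-1928=43404; balance=229610-43404=186206
22. interest=⌊186206·84/10000⌋=1564; principal=45332-1564=43768; balance=186206-43768=142438
23. interest=⌊142438·84/10000⌋=1196; principal=45332-1196=44136; balance=142438-44136=98302
24. interest=⌊98302·84/10000⌋=825; principal=45332-825=44507; balance=98302-44507=53795
25. interest=⌊53795·84/10000⌋=451; principal=45332-451=44881; balance=53795-44881=8914
26. interest=⌊8914·84/10000⌋=74; principal=min(45332-74,8914)=8914; balance=8914-8914=0

1 8615 36717 988901
2 8306 37026 951875
3 7995 37337 914538
4 7682 37650 876888
5 7365 37967 838921
6 7046 38286 800635
7 6725 38607 762028
8 6401 38931 723097
9 6074 39258 683839
10 5744 39588 644251
11 5411 39921 604330
12 5076 40256 564074
13 4738 40594 523480
14 4397 40935 482545
15 4053 41279 441266
16 3706 41626 399640
17 3356 41976 357664
18 3004 42328 315336
19 2648 42684 272652
20 2290 43042 229610
21 1928 43404 186206
22 1564 43768 142438
23 1196 44136 98302
24 825 44507 53795
25 451 44881 8914
26 74 8914 0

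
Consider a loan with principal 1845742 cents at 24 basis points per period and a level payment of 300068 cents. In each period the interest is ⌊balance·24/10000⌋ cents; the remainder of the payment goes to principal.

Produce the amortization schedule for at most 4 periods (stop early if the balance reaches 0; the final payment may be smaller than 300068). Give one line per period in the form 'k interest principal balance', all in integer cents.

1 4429 295639 1550103
2 3720 296348 1253755
3 3009 297059 956696
4 2296 297772 658924

1. interest=⌊1845742·24/10000⌋=4429; principal=300068-4429=295639; balance=1845742-295639=1550103
2. interest=⌊1550103·24/10000⌋=3720; principal=300068-3720=296348; balance=1550103-296348=1253755
3. interest=⌊1253755·24/10000⌋=3009; principal=300068-3009=297059; balance=1253755-297059=956696
4. interest=⌊956696·24/10000⌋=2296; principal=300068-2296=297772; balance=956696-297772=658924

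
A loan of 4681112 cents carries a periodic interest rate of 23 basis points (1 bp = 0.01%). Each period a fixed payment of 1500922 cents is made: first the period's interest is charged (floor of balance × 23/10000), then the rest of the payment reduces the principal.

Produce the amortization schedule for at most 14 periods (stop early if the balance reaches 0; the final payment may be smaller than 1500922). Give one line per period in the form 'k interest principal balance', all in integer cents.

1 10766 1490156 3190956
2 7339 1493583 1697373
3 3903 1497019 200354
4 460 200354 0

1. interest=⌊4681112·23/10000⌋=10766; principal=1500922-10766=1490156; balance=4681112-1490156=3190956
2. interest=⌊3190956·23/10000⌋=7339; principal=1500922-7339=1493583; balance=3190956-1493583=1697373
3. interest=⌊1697373·23/10000⌋=3903; principal=1500922-3903=1497019; balance=1697373-1497019=200354
4. interest=⌊200354·23/10000⌋=460; principal=min(1500922-460,200354)=200354; balance=200354-200354=0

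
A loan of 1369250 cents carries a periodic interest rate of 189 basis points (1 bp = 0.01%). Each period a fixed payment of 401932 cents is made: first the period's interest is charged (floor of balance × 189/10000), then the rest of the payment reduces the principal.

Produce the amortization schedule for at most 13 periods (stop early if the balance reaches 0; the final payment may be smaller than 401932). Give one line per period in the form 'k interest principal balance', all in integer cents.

1. interest=⌊1369250·189/10000⌋=25878; principal=401932-25878=376054; balance=1369250-376054=993196
2. interest=⌊993196·189/10000⌋=18771; principal=401932-18771=383161; balance=993196-383161=610035
3. interest=⌊610035·189/10000⌋=11529; principal=401932-11529=390403; balance=610035-390403=219632
4. interest=⌊219632·189/10000⌋=4151; principal=min(401932-4151,219632)=219632; balance=219632-219632=0

1 25878 376054 993196
2 18771 383161 610035
3 11529 390403 219632
4 4151 219632 0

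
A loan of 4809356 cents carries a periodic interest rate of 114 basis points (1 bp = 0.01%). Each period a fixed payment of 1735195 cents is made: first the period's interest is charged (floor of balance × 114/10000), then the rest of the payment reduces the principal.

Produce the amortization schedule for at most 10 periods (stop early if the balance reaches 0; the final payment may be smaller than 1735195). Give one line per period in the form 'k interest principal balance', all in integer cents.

1. interest=⌊4809356·114/10000⌋=54826; principal=1735195-54826=1680369; balance=4809356-1680369=3128987
2. interest=⌊3128987·114/10000⌋=35670; principal=1735195-35670=1699525; balance=3128987-1699525=1429462
3. interest=⌊1429462·114/10000⌋=16295; principal=min(1735195-16295,1429462)=1429462; balance=1429462-1429462=0

1 54826 1680369 3128987
2 35670 1699525 1429462
3 16295 1429462 0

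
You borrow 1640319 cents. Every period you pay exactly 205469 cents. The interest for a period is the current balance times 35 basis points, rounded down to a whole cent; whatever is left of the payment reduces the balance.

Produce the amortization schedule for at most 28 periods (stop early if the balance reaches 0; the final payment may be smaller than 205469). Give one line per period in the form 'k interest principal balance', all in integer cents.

1 5741 199728 1440591
2 5042 200427 1240164
3 4340 201129 1039035
4 3636 201833 837202
5 2930 202539 634663
6 2221 203248 431415
7 1509 203960 227455
8 796 204673 22782
9 79 22782 0

1. interest=⌊1640319·35/10000⌋=5741; principal=205469-5741=199728; balance=1640319-199728=1440591
2. interest=⌊1440591·35/10000⌋=5042; principal=205469-5042=200427; balance=1440591-200427=1240164
3. interest=⌊1240164·35/10000⌋=4340; principal=205469-4340=201129; balance=1240164-201129=1039035
4. interest=⌊1039035·35/10000⌋=3636; principal=205469-3636=201833; balance=1039035-201833=837202
5. interest=⌊837202·35/10000⌋=2930; principal=205469-2930=202539; balance=837202-202539=634663
6. interest=⌊634663·35/10000⌋=2221; principal=205469-2221=203248; balance=634663-203248=431415
7. interest=⌊431415·35/10000⌋=1509; principal=205469-1509=203960; balance=431415-203960=227455
8. interest=⌊227455·35/10000⌋=796; principal=205469-796=204673; balance=227455-204673=22782
9. interest=⌊22782·35/10000⌋=79; principal=min(205469-79,22782)=22782; balance=22782-22782=0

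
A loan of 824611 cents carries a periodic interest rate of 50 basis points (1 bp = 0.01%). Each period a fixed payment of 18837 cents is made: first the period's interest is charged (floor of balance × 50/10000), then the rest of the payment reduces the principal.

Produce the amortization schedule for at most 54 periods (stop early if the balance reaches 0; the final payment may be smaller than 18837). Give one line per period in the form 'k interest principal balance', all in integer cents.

1. interest=⌊824611·50/10000⌋=4123; principal=18837-4123=14714; balance=824611-14714=809897
2. interest=⌊809897·50/10000⌋=4049; principal=18837-4049=14788; balance=809897-14788=795109
3. interest=⌊795109·50/10000⌋=3975; principal=18837-3975=14862; balance=795109-14862=780247
4. interest=⌊780247·50/10000⌋=3901; principal=18837-3901=14936; balance=780247-14936=765311
5. interest=⌊765311·50/10000⌋=3826; principal=18837-3826=15011; balance=765311-15011=750300
6. interest=⌊750300·50/10000⌋=3751; principal=18837-3751=15086; balance=750300-15086=735214
7. interest=⌊735214·50/10000⌋=3676; principal=18837-3676=15161; balance=735214-15161=720053
8. interest=⌊720053·50/10000⌋=3600; principal=18837-3600=15237; balance=720053-15237=704816
9. interest=⌊704816·50/10000⌋=3524; principal=18837-3524=15313; balance=704816-15313=689503
10. interest=⌊689503·50/10000⌋=3447; principal=18837-3447=15390; balance=689503-15390=674113
11. interest=⌊674113·50/10000⌋=3370; principal=18837-3370=15467; balance=674113-15467=658646
12. interest=⌊658646·50/10000⌋=3293; principal=18837-3293=15544; balance=658646-15544=643102
13. interest=⌊643102·50/10000⌋=3215; principal=18837-3215=15622; balance=643102-15622=627480
14. interest=⌊627480·50/10000⌋=3137; principal=18837-3137=15700; balance=627480-15700=611780
15. interest=⌊611780·50/10000⌋=3058; principal=18837-3058=15779; balance=611780-15779=596001
16. interest=⌊596001·50/10000⌋=2980; principal=18837-2980=15857; balance=596001-15857=580144
17. interest=⌊580144·50/10000⌋=2900; principal=18837-2900=15937; balance=580144-15937=564207
18. interest=⌊564207·50/10000⌋=2821; principal=18837-2821=16016; balance=564207-16016=548191
19. interest=⌊548191·50/10000⌋=2740; principal=18837-2740=16097; balance=548191-16097=532094
20. interest=⌊532094·50/10000⌋=2660; principal=18837-2660=16177; balance=532094-16177=515917
21. interest=⌊515917·50/10000⌋=2579; principal=18837-2579=16258; balance=515917-16258=499659
22. interest=⌊499659·50/10000⌋=2498; principal=18837-2498=16339; balance=499659-16339=483320
23. interest=⌊483320·50/10000⌋=2416; principal=18837-2416=16421; balance=483320-16421=466899
24. interest=⌊466899·50/10000⌋=2334; principal=18837-2334=16503; balance=466899-16503=450396
25. interest=⌊450396·50/10000⌋=2251; principal=18837-2251=16586; balance=450396-16586=433810
26. interest=⌊433810·50/10000⌋=2169; principal=18837-2169=16668; balance=433810-16668=417142
27. interest=⌊417142·50/10000⌋=2085; principal=18837-2085=16752; balance=417142-16752=400390
28. interest=⌊400390·50/10000⌋=2001; principal=18837-2001=16836; balance=400390-16836=383554
29. interest=⌊383554·50/10000⌋=1917; principal=18837-1917=16920; balance=383554-16920=366634
30. interest=⌊366634·50/10000⌋=1833; principal=18837-1833=17004; balance=366634-17004=349630
31. interest=⌊349630·50/10000⌋=1748; principal=18837-1748=17089; balance=349630-17089=332541
32. interest=⌊332541·50/10000⌋=1662; principal=18837-1662=17175; balance=332541-17175=315366
33. interest=⌊315366·50/10000⌋=1576; principal=18837-1576=17261; balance=315366-17261=298105
34. interest=⌊298105·50/10000⌋=1490; principal=18837-1490=17347; balance=298105-17347=280758
35. interest=⌊280758·50/10000⌋=1403; principal=18837-1403=17434; balance=280758-17434=263324
36. interest=⌊263324·50/10000⌋=1316; principal=18837-1316=17521; balance=263324-17521=245803
37. interest=⌊245803·50/10000⌋=1229; principal=18837-1229=17608; balance=245803-17608=228195
38. interest=⌊228195·50/10000⌋=1140; principal=18837-1140=17697; balance=228195-17697=210498
39. interest=⌊210498·50/10000⌋=1052; principal=18837-1052=17785; balance=210498-17785=192713
40. interest=⌊192713·50/10000⌋=963; principal=18837-963=17874; balance=192713-17874=174839
41. interest=⌊174839·50/10000⌋=874; principal=18837-874=17963; balance=174839-17963=156876
42. interest=⌊156876·50/10000⌋=784; principal=18837-784=18053; balance=156876-18053=138823
43. interest=⌊138823·50/10000⌋=694; principal=18837-694=18143; balance=138823-18143=120680
44. interest=⌊120680·50/10000⌋=603; principal=18837-603=18234; balance=120680-18234=102446
45. interest=⌊102446·50/10000⌋=512; principal=18837-512=18325; balance=102446-18325=84121
46. interest=⌊84121·50/10000⌋=420; principal=18837-420=18417; balance=84121-18417=65704
47. interest=⌊65704·50/10000⌋=328; principal=18837-328=18509; balance=65704-18509=47195
48. interest=⌊47195·50/10000⌋=235; principal=18837-235=18602; balance=47195-18602=28593
49. interest=⌊28593·50/10000⌋=142; principal=18837-142=18695; balance=28593-18695=9898
50. interest=⌊9898·50/10000⌋=49; principal=min(18837-49,9898)=9898; balance=9898-9898=0

1 4123 14714 809897
2 4049 14788 795109
3 3975 14862 780247
4 3901 14936 765311
5 3826 15011 750300
6 3751 15086 735214
7 3676 15161 720053
8 3600 15237 704816
9 3524 15313 689503
10 3447 15390 674113
11 3370 15467 658646
12 3293 15544 643102
13 3215 15622 627480
14 3137 15700 611780
15 3058 15779 596001
16 2980 15857 580144
17 2900 15937 564207
18 2821 16016 548191
19 2740 16097 532094
20 2660 16177 515917
21 2579 16258 499659
22 2498 16339 483320
23 2416 16421 466899
24 2334 16503 450396
25 2251 16586 433810
26 2169 16668 417142
27 2085 16752 400390
28 2001 16836 383554
29 1917 16920 366634
30 1833 17004 349630
31 1748 17089 332541
32 1662 17175 315366
33 1576 17261 298105
34 1490 17347 280758
35 1403 17434 263324
36 1316 17521 245803
37 1229 17608 228195
38 1140 17697 210498
39 1052 17785 192713
40 963 17874 174839
41 874 17963 156876
42 784 18053 138823
43 694 18143 120680
44 603 18234 102446
45 512 18325 84121
46 420 18417 65704
47 328 18509 47195
48 235 18602 28593
49 142 18695 9898
50 49 9898 0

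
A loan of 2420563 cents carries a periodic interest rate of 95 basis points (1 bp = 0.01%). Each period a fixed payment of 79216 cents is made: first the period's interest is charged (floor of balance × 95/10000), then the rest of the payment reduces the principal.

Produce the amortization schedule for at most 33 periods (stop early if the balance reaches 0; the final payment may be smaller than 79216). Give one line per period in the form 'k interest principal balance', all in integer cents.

1 22995 56221 2364342
2 22461 56755 2307587
3 21922 57294 2250293
4 21377 57839 2192454
5 20828 58388 2134066
6 20273 58943 2075123
7 19713 59503 2015620
8 19148 60068 1955552
9 18577 60639 1894913
10 18001 61215 1833698
11 17420 61796 1771902
12 16833 62383 1709519
13 16240 62976 1646543
14 15642 63574 1582969
15 15038 64178 1518791
16 14428 64788 1454003
17 13813 65403 1388600
18 13191 66025 1322575
19 12564 66652 1255923
20 11931 67285 1188638
21 11292 67924 1120714
22 10646 68570 1052144
23 9995 69221 982923
24 9337 69879 913044
25 8673 70543 842501
26 8003 71213 771288
27 7327 71889 699399
28 6644 72572 626827
29 5954 73262 553565
30 5258 73958 479607
31 4556 74660 404947
32 3846 75370 329577
33 3130 76086 253491

1. interest=⌊2420563·95/10000⌋=22995; principal=79216-22995=56221; balance=2420563-56221=2364342
2. interest=⌊2364342·95/10000⌋=22461; principal=79216-22461=56755; balance=2364342-56755=2307587
3. interest=⌊2307587·95/10000⌋=21922; principal=79216-21922=57294; balance=2307587-57294=2250293
4. interest=⌊2250293·95/10000⌋=21377; principal=79216-21377=57839; balance=2250293-57839=2192454
5. interest=⌊2192454·95/10000⌋=20828; principal=79216-20828=58388; balance=2192454-58388=2134066
6. interest=⌊2134066·95/10000⌋=20273; principal=79216-20273=58943; balance=2134066-58943=2075123
7. interest=⌊2075123·95/10000⌋=19713; principal=79216-19713=59503; balance=2075123-59503=2015620
8. interest=⌊2015620·95/10000⌋=19148; principal=79216-19148=60068; balance=2015620-60068=1955552
9. interest=⌊1955552·95/10000⌋=18577; principal=79216-18577=60639; balance=1955552-60639=1894913
10. interest=⌊1894913·95/10000⌋=18001; principal=79216-18001=61215; balance=1894913-61215=1833698
11. interest=⌊1833698·95/10000⌋=17420; principal=79216-17420=61796; balance=1833698-61796=1771902
12. interest=⌊1771902·95/10000⌋=16833; principal=79216-16833=62383; balance=1771902-62383=1709519
13. interest=⌊1709519·95/10000⌋=16240; principal=79216-16240=62976; balance=1709519-62976=1646543
14. interest=⌊1646543·95/10000⌋=15642; principal=79216-15642=63574; balance=1646543-63574=1582969
15. interest=⌊1582969·95/10000⌋=15038; principal=79216-15038=64178; balance=1582969-64178=1518791
16. interest=⌊1518791·95/10000⌋=14428; principal=79216-14428=64788; balance=1518791-64788=1454003
17. interest=⌊1454003·95/10000⌋=13813; principal=79216-13813=65403; balance=1454003-65403=1388600
18. interest=⌊1388600·95/10000⌋=13191; principal=79216-13191=66025; balance=1388600-66025=1322575
19. interest=⌊1322575·95/10000⌋=12564; principal=79216-12564=66652; balance=1322575-66652=1255923
20. interest=⌊1255923·95/10000⌋=11931; principal=79216-11931=67285; balance=1255923-67285=1188638
21. interest=⌊1188638·95/10000⌋=11292; principal=79216-11292=67924; balance=1188638-67924=1120714
22. interest=⌊1120714·95/10000⌋=10646; principal=79216-10646=68570; balance=1120714-68570=1052144
23. interest=⌊1052144·95/10000⌋=9995; principal=79216-9995=69221; balance=1052144-69221=982923
24. interest=⌊982923·95/10000⌋=9337; principal=79216-9337=69879; balance=982923-69879=913044
25. interest=⌊913044·95/10000⌋=8673; principal=79216-8673=70543; balance=913044-70543=842501
26. interest=⌊842501·95/10000⌋=8003; principal=79216-8003=71213; balance=842501-71213=771288
27. interest=⌊771288·95/10000⌋=7327; principal=79216-7327=71889; balance=771288-71889=699399
28. interest=⌊699399·95/10000⌋=6644; principal=79216-6644=72572; balance=699399-72572=626827
29. interest=⌊626827·95/10000⌋=5954; principal=79216-5954=73262; balance=626827-73262=553565
30. interest=⌊553565·95/10000⌋=5258; principal=79216-5258=73958; balance=553565-73958=479607
31. interest=⌊479607·95/10000⌋=4556; principal=79216-4556=74660; balance=479607-74660=404947
32. interest=⌊404947·95/10000⌋=3846; principal=79216-3846=75370; balance=404947-75370=329577
33. interest=⌊329577·95/10000⌋=3130; principal=79216-3130=76086; balance=329577-76086=253491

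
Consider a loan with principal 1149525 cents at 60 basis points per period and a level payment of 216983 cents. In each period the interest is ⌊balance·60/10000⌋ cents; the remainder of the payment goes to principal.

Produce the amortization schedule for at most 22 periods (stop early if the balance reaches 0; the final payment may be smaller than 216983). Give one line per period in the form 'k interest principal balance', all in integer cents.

1. interest=⌊1149525·60/10000⌋=6897; principal=216983-6897=210086; balance=1149525-210086=939439
2. interest=⌊939439·60/10000⌋=5636; principal=216983-5636=211347; balance=939439-211347=728092
3. interest=⌊728092·60/10000⌋=4368; principal=216983-4368=212615; balance=728092-212615=515477
4. interest=⌊515477·60/10000⌋=3092; principal=216983-3092=213891; balance=515477-213891=301586
5. interest=⌊301586·60/10000⌋=1809; principal=216983-1809=215174; balance=301586-215174=86412
6. interest=⌊86412·60/10000⌋=518; principal=min(216983-518,86412)=86412; balance=86412-86412=0

1 6897 210086 939439
2 5636 211347 728092
3 4368 212615 515477
4 3092 213891 301586
5 1809 215174 86412
6 518 86412 0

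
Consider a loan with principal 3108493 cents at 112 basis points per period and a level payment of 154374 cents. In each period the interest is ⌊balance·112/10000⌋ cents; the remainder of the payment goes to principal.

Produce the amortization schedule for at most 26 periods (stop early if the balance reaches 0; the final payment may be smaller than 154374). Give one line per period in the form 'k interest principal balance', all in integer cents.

1 34815 119559 2988934
2 33476 120898 2868036
3 32122 122252 2745784
4 30752 123622 2622162
5 29368 125006 2497156
6 27968 126406 2370750
7 26552 127822 2242928
8 25120 129254 2113674
9 23673 130701 1982973
10 22209 132165 1850808
11 20729 133645 1717163
12 19232 135142 1582021
13 17718 136656 1445365
14 16188 138186 1307179
15 14640 139734 1167445
16 13075 141299 1026146
17 11492 142882 883264
18 9892 144482 738782
19 8274 146100 592682
20 6638 147736 444946
21 4983 149391 295555
22 3310 151064 144491
23 1618 144491 0

1. interest=⌊3108493·112/10000⌋=34815; principal=154374-34815=119559; balance=3108493-119559=2988934
2. interest=⌊2988934·112/10000⌋=33476; principal=154374-33476=120898; balance=2988934-120898=2868036
3. interest=⌊2868036·112/10000⌋=32122; principal=154374-32122=122252; balance=2868036-122252=2745784
4. interest=⌊2745784·112/10000⌋=30752; principal=154374-30752=123622; balance=2745784-123622=2622162
5. interest=⌊2622162·112/10000⌋=29368; principal=154374-29368=125006; balance=2622162-125006=2497156
6. interest=⌊2497156·112/10000⌋=27968; principal=154374-27968=126406; balance=2497156-126406=2370750
7. interest=⌊2370750·112/10000⌋=26552; principal=154374-26552=127822; balance=2370750-127822=2242928
8. interest=⌊2242928·112/10000⌋=25120; principal=154374-25120=129254; balance=2242928-129254=2113674
9. interest=⌊2113674·112/10000⌋=23673; principal=154374-23673=130701; balance=2113674-130701=1982973
10. interest=⌊1982973·112/10000⌋=22209; principal=154374-22209=132165; balance=1982973-132165=1850808
11. interest=⌊1850808·112/10000⌋=20729; principal=154374-20729=133645; balance=1850808-133645=1717163
12. interest=⌊1717163·112/10000⌋=19232; principal=154374-19232=135142; balance=1717163-135142=1582021
13. interest=⌊1582021·112/10000⌋=17718; principal=154374-17718=136656; balance=1582021-136656=1445365
14. interest=⌊1445365·112/10000⌋=16188; principal=154374-16188=138186; balance=1445365-138186=1307179
15. interest=⌊1307179·112/10000⌋=14640; principal=154374-14640=139734; balance=1307179-139734=1167445
16. interest=⌊1167445·112/10000⌋=13075; principal=154374-13075=141299; balance=1167445-141299=1026146
17. interest=⌊1026146·112/10000⌋=11492; principal=154374-11492=142882; balance=1026146-142882=883264
18. interest=⌊883264·112/10000⌋=9892; principal=154374-9892=144482; balance=883264-144482=738782
19. interest=⌊738782·112/10000⌋=8274; principal=154374-8274=146100; balance=738782-146100=592682
20. interest=⌊592682·112/10000⌋=6638; principal=154374-6638=147736; balance=592682-147736=444946
21. interest=⌊444946·112/10000⌋=4983; principal=154374-4983=149391; balance=444946-149391=295555
22. interest=⌊295555·112/10000⌋=3310; principal=154374-3310=151064; balance=295555-151064=144491
23. interest=⌊144491·112/10000⌋=1618; principal=min(154374-1618,144491)=144491; balance=144491-144491=0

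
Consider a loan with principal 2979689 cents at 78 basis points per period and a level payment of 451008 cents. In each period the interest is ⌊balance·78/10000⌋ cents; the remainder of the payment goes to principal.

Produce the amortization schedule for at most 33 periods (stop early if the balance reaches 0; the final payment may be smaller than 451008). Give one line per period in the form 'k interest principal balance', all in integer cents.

1 23241 427767 2551922
2 19904 431104 2120818
3 16542 434466 1686352
4 13153 437855 1248497
5 9738 441270 807227
6 6296 444712 362515
7 2827 362515 0

1. interest=⌊2979689·78/10000⌋=23241; principal=451008-23241=427767; balance=2979689-427767=2551922
2. interest=⌊2551922·78/10000⌋=19904; principal=451008-19904=431104; balance=2551922-431104=2120818
3. interest=⌊2120818·78/10000⌋=16542; principal=451008-16542=434466; balance=2120818-434466=1686352
4. interest=⌊1686352·78/10000⌋=13153; principal=451008-13153=437855; balance=1686352-437855=1248497
5. interest=⌊1248497·78/10000⌋=9738; principal=451008-9738=441270; balance=1248497-441270=807227
6. interest=⌊807227·78/10000⌋=6296; principal=451008-6296=444712; balance=807227-444712=362515
7. interest=⌊362515·78/10000⌋=2827; principal=min(451008-2827,362515)=362515; balance=362515-362515=0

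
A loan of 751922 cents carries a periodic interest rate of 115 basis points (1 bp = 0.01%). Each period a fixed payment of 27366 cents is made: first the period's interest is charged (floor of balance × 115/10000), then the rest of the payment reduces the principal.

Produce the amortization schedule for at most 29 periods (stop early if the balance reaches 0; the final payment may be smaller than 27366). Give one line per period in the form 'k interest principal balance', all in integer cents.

1. interest=⌊751922·115/10000⌋=8647; principal=27366-8647=18719; balance=751922-18719=733203
2. interest=⌊733203·115/10000⌋=8431; principal=27366-8431=18935; balance=733203-18935=714268
3. interest=⌊714268·115/10000⌋=8214; principal=27366-8214=19152; balance=714268-19152=695116
4. interest=⌊695116·115/10000⌋=7993; principal=27366-7993=19373; balance=695116-19373=675743
5. interest=⌊675743·115/10000⌋=7771; principal=27366-7771=19595; balance=675743-19595=656148
6. interest=⌊656148·115/10000⌋=7545; principal=27366-7545=19821; balance=656148-19821=636327
7. interest=⌊636327·115/10000⌋=7317; principal=27366-7317=20049; balance=636327-20049=616278
8. interest=⌊616278·115/10000⌋=7087; principal=27366-7087=20279; balance=616278-20279=595999
9. interest=⌊595999·115/10000⌋=6853; principal=27366-6853=20513; balance=595999-20513=575486
10. interest=⌊575486·115/10000⌋=6618; principal=27366-6618=20748; balance=575486-20748=554738
11. interest=⌊554738·115/10000⌋=6379; principal=27366-6379=20987; balance=554738-20987=533751
12. interest=⌊533751·115/10000⌋=6138; principal=27366-6138=21228; balance=533751-21228=512523
13. interest=⌊512523·115/10000⌋=5894; principal=27366-5894=21472; balance=512523-21472=491051
14. interest=⌊491051·115/10000⌋=5647; principal=27366-5647=21719; balance=491051-21719=469332
15. interest=⌊469332·115/10000⌋=5397; principal=27366-5397=21969; balance=469332-21969=447363
16. interest=⌊447363·115/10000⌋=5144; principal=27366-5144=22222; balance=447363-22222=425141
17. interest=⌊425141·115/10000⌋=4889; principal=27366-4889=22477; balance=425141-22477=402664
18. interest=⌊402664·115/10000⌋=4630; principal=27366-4630=22736; balance=402664-22736=379928
19. interest=⌊379928·115/10000⌋=4369; principal=27366-4369=22997; balance=379928-22997=356931
20. interest=⌊356931·115/10000⌋=4104; principal=27366-4104=23262; balance=356931-23262=333669
21. interest=⌊333669·115/10000⌋=3837; principal=27366-3837=23529; balance=333669-23529=310140
22. interest=⌊310140·115/10000⌋=3566; principal=27366-3566=23800; balance=310140-23800=286340
23. interest=⌊286340·115/10000⌋=3292; principal=27366-3292=24074; balance=286340-24074=262266
24. interest=⌊262266·115/10000⌋=3016; principal=27366-3016=24350; balance=262266-24350=237916
25. interest=⌊237916·115/10000⌋=2736; principal=27366-2736=24630; balance=237916-24630=213286
26. interest=⌊213286·115/10000⌋=2452; principal=27366-2452=24914; balance=213286-24914=188372
27. interest=⌊188372·115/10000⌋=2166; principal=27366-2166=25200; balance=188372-25200=163172
28. interest=⌊163172·115/10000⌋=1876; principal=27366-1876=25490; balance=163172-25490=137682
29. interest=⌊137682·115/10000⌋=1583; principal=27366-1583=25783; balance=137682-25783=111899

1 8647 18719 733203
2 8431 18935 714268
3 8214 19152 695116
4 7993 19373 675743
5 7771 19595 656148
6 7545 19821 636327
7 7317 20049 616278
8 7087 20279 595999
9 6853 20513 575486
10 6618 20748 554738
11 6379 20987 533751
12 6138 21228 512523
13 5894 21472 491051
14 5647 21719 469332
15 5397 21969 447363
16 5144 22222 425141
17 4889 22477 402664
18 4630 22736 379928
19 4369 22997 356931
20 4104 23262 333669
21 3837 23529 310140
22 3566 23800 286340
23 3292 24074 262266
24 3016 24350 237916
25 2736 24630 213286
26 2452 24914 188372
27 2166 25200 163172
28 1876 25490 137682
29 1583 25783 111899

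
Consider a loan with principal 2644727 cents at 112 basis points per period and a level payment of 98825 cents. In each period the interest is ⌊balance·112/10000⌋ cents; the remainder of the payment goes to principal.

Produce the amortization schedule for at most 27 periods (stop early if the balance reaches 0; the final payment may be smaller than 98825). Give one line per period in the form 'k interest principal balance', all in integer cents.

1 29620 69205 2575522
2 28845 69980 2505542
3 28062 70763 2434779
4 27269 71556 2363223
5 26468 72357 2290866
6 25657 73168 2217698
7 24838 73987 2143711
8 24009 74816 2068895
9 23171 75654 1993241
10 22324 76501 1916740
11 21467 77358 1839382
12 20601 78224 1761158
13 19724 79101 1682057
14 18839 79986 1602071
15 17943 80882 1521189
16 17037 81788 1439401
17 16121 82704 1356697
18 15195 83630 1273067
19 14258 84567 1188500
20 13311 85514 1102986
21 12353 86472 1016514
22 11384 87441 929073
23 10405 88420 840653
24 9415 89410 751243
25 8413 90412 660831
26 7401 91424 569407
27 6377 92448 476959

1. interest=⌊2644727·112/10000⌋=29620; principal=98825-29620=69205; balance=2644727-69205=2575522
2. interest=⌊2575522·112/10000⌋=28845; principal=98825-28845=69980; balance=2575522-69980=2505542
3. interest=⌊2505542·112/10000⌋=28062; principal=98825-28062=70763; balance=2505542-70763=2434779
4. interest=⌊2434779·112/10000⌋=27269; principal=98825-27269=71556; balance=2434779-71556=2363223
5. interest=⌊2363223·112/10000⌋=26468; principal=98825-26468=72357; balance=2363223-72357=2290866
6. interest=⌊2290866·112/10000⌋=25657; principal=98825-25657=73168; balance=2290866-73168=2217698
7. interest=⌊2217698·112/10000⌋=24838; principal=98825-24838=73987; balance=2217698-73987=2143711
8. interest=⌊2143711·112/10000⌋=24009; principal=98825-24009=74816; balance=2143711-74816=2068895
9. interest=⌊2068895·112/10000⌋=23171; principal=98825-23171=75654; balance=2068895-75654=1993241
10. interest=⌊1993241·112/10000⌋=22324; principal=98825-22324=76501; balance=1993241-76501=1916740
11. interest=⌊1916740·112/10000⌋=21467; principal=98825-21467=77358; balance=1916740-77358=1839382
12. interest=⌊1839382·112/10000⌋=20601; principal=98825-20601=78224; balance=1839382-78224=1761158
13. interest=⌊1761158·112/10000⌋=19724; principal=98825-19724=79101; balance=1761158-79101=1682057
14. interest=⌊1682057·112/10000⌋=18839; principal=98825-18839=79986; balance=1682057-79986=1602071
15. interest=⌊1602071·112/10000⌋=17943; principal=98825-17943=80882; balance=1602071-80882=1521189
16. interest=⌊1521189·112/10000⌋=17037; principal=98825-17037=81788; balance=1521189-81788=1439401
17. interest=⌊1439401·112/10000⌋=16121; principal=98825-16121=82704; balance=1439401-82704=1356697
18. interest=⌊1356697·112/10000⌋=15195; principal=98825-15195=83630; balance=1356697-83630=1273067
19. interest=⌊1273067·112/10000⌋=14258; principal=98825-14258=84567; balance=1273067-84567=1188500
20. interest=⌊1188500·112/10000⌋=13311; principal=98825-13311=85514; balance=1188500-85514=1102986
21. interest=⌊1102986·112/10000⌋=12353; principal=98825-12353=86472; balance=1102986-86472=1016514
22. interest=⌊1016514·112/10000⌋=11384; principal=98825-11384=87441; balance=1016514-87441=929073
23. interest=⌊929073·112/10000⌋=10405; principal=98825-10405=88420; balance=929073-88420=840653
24. interest=⌊840653·112/10000⌋=9415; principal=98825-9415=89410; balance=840653-89410=751243
25. interest=⌊751243·112/10000⌋=8413; principal=98825-8413=90412; balance=751243-90412=660831
26. interest=⌊660831·112/10000⌋=7401; principal=98825-7401=91424; balance=660831-91424=569407
27. interest=⌊569407·112/10000⌋=6377; principal=98825-6377=92448; balance=569407-92448=476959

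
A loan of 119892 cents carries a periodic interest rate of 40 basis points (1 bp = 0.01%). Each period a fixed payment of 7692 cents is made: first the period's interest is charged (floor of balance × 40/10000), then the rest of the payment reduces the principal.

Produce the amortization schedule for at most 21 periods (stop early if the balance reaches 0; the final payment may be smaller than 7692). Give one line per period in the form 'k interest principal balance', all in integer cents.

1 479 7213 112679
2 450 7242 105437
3 421 7271 98166
4 392 7300 90866
5 363 7329 83537
6 334 7358 76179
7 304 7388 68791
8 275 7417 61374
9 245 7447 53927
10 215 7477 46450
11 185 7507 38943
12 155 7537 31406
13 125 7567 23839
14 95 7597 16242
15 64 7628 8614
16 34 7658 956
17 3 956 0

1. interest=⌊119892·40/10000⌋=479; principal=7692-479=7213; balance=119892-7213=112679
2. interest=⌊112679·40/10000⌋=450; principal=7692-450=7242; balance=112679-7242=105437
3. interest=⌊105437·40/10000⌋=421; principal=7692-421=7271; balance=105437-7271=98166
4. interest=⌊98166·40/10000⌋=392; principal=7692-392=7300; balance=98166-7300=90866
5. interest=⌊90866·40/10000⌋=363; principal=7692-363=7329; balance=90866-7329=83537
6. interest=⌊83537·40/10000⌋=334; principal=7692-334=7358; balance=83537-7358=76179
7. interest=⌊76179·40/10000⌋=304; principal=7692-304=7388; balance=76179-7388=68791
8. interest=⌊68791·40/10000⌋=275; principal=7692-275=7417; balance=68791-7417=61374
9. interest=⌊61374·40/10000⌋=245; principal=7692-245=7447; balance=61374-7447=53927
10. interest=⌊53927·40/10000⌋=215; principal=7692-215=7477; balance=53927-7477=46450
11. interest=⌊46450·40/10000⌋=185; principal=7692-185=7507; balance=46450-7507=38943
12. interest=⌊38943·40/10000⌋=155; principal=7692-155=7537; balance=38943-7537=31406
13. interest=⌊31406·40/10000⌋=125; principal=7692-125=7567; balance=31406-7567=23839
14. interest=⌊23839·40/10000⌋=95; principal=7692-95=7597; balance=23839-7597=16242
15. interest=⌊16242·40/10000⌋=64; principal=7692-64=7628; balance=16242-7628=8614
16. interest=⌊8614·40/10000⌋=34; principal=7692-34=7658; balance=8614-7658=956
17. interest=⌊956·40/10000⌋=3; principal=min(7692-3,956)=956; balance=956-956=0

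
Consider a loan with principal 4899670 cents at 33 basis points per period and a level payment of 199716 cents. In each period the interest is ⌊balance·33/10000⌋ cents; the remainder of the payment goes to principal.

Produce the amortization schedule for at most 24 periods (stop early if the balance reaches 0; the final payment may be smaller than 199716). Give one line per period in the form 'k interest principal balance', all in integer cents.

1. interest=⌊4899670·33/10000⌋=16168; principal=199716-16168=183548; balance=4899670-183548=4716122
2. interest=⌊4716122·33/10000⌋=15563; principal=199716-15563=184153; balance=4716122-184153=4531969
3. interest=⌊4531969·33/10000⌋=14955; principal=199716-14955=184761; balance=4531969-184761=4347208
4. interest=⌊4347208·33/10000⌋=14345; principal=199716-14345=185371; balance=4347208-185371=4161837
5. interest=⌊4161837·33/10000⌋=13734; principal=199716-13734=185982; balance=4161837-185982=3975855
6. interest=⌊3975855·33/10000⌋=13120; principal=199716-13120=186596; balance=3975855-186596=3789259
7. interest=⌊3789259·33/10000⌋=12504; principal=199716-12504=187212; balance=3789259-187212=3602047
8. interest=⌊3602047·33/10000⌋=11886; principal=199716-11886=187830; balance=3602047-187830=3414217
9. interest=⌊3414217·33/10000⌋=11266; principal=199716-11266=188450; balance=3414217-188450=3225767
10. interest=⌊3225767·33/10000⌋=10645; principal=199716-10645=189071; balance=3225767-189071=3036696
11. interest=⌊3036696·33/10000⌋=10021; principal=199716-10021=189695; balance=3036696-189695=2847001
12. interest=⌊2847001·33/10000⌋=9395; principal=199716-9395=190321; balance=2847001-190321=2656680
13. interest=⌊2656680·33/10000⌋=8767; principal=199716-8767=190949; balance=2656680-190949=2465731
14. interest=⌊2465731·33/10000⌋=8136; principal=199716-8136=191580; balance=2465731-191580=2274151
15. interest=⌊2274151·33/10000⌋=7504; principal=199716-7504=192212; balance=2274151-192212=2081939
16. interest=⌊2081939·33/10000⌋=6870; principal=199716-6870=192846; balance=2081939-192846=1889093
17. interest=⌊1889093·33/10000⌋=6234; principal=199716-6234=193482; balance=1889093-193482=1695611
18. interest=⌊1695611·33/10000⌋=5595; principal=199716-5595=194121; balance=1695611-194121=1501490
19. interest=⌊1501490·33/10000⌋=4954; principal=199716-4954=194762; balance=1501490-194762=1306728
20. interest=⌊1306728·33/10000⌋=4312; principal=199716-4312=195404; balance=1306728-195404=1111324
21. interest=⌊1111324·33/10000⌋=3667; principal=199716-3667=196049; balance=1111324-196049=915275
22. interest=⌊915275·33/10000⌋=3020; principal=199716-3020=196696; balance=915275-196696=718579
23. interest=⌊718579·33/10000⌋=2371; principal=199716-2371=197345; balance=718579-197345=521234
24. interest=⌊521234·33/10000⌋=1720; principal=199716-1720=197996; balance=521234-197996=323238

1 16168 183548 4716122
2 15563 184153 4531969
3 14955 184761 4347208
4 14345 185371 4161837
5 13734 185982 3975855
6 13120 186596 3789259
7 12504 187212 3602047
8 11886 187830 3414217
9 11266 188450 3225767
10 10645 189071 3036696
11 10021 189695 2847001
12 9395 190321 2656680
13 8767 190949 2465731
14 8136 191580 2274151
15 7504 192212 2081939
16 6870 192846 1889093
17 6234 193482 1695611
18 5595 194121 1501490
19 4954 194762 1306728
20 4312 195404 1111324
21 3667 196049 915275
22 3020 196696 718579
23 2371 197345 521234
24 1720 197996 323238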